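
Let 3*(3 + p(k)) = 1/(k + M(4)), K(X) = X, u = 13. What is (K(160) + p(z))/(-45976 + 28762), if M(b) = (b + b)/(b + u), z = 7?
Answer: -29917/3279267 ≈ -0.0091231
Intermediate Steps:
M(b) = 2*b/(13 + b) (M(b) = (b + b)/(b + 13) = (2*b)/(13 + b) = 2*b/(13 + b))
p(k) = -3 + 1/(3*(8/17 + k)) (p(k) = -3 + 1/(3*(k + 2*4/(13 + 4))) = -3 + 1/(3*(k + 2*4/17)) = -3 + 1/(3*(k + 2*4*(1/17))) = -3 + 1/(3*(k + 8/17)) = -3 + 1/(3*(8/17 + k)))
(K(160) + p(z))/(-45976 + 28762) = (160 + (-55 - 153*7)/(3*(8 + 17*7)))/(-45976 + 28762) = (160 + (-55 - 1071)/(3*(8 + 119)))/(-17214) = (160 + (⅓)*(-1126)/127)*(-1/17214) = (160 + (⅓)*(1/127)*(-1126))*(-1/17214) = (160 - 1126/381)*(-1/17214) = (59834/381)*(-1/17214) = -29917/3279267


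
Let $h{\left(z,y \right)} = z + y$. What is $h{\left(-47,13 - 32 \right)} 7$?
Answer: $-462$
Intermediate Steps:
$h{\left(z,y \right)} = y + z$
$h{\left(-47,13 - 32 \right)} 7 = \left(\left(13 - 32\right) - 47\right) 7 = \left(-19 - 47\right) 7 = \left(-66\right) 7 = -462$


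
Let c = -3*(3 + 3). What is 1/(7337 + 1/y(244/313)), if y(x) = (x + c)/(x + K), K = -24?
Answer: 2695/19776849 ≈ 0.00013627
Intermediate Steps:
c = -18 (c = -3*6 = -18)
y(x) = (-18 + x)/(-24 + x) (y(x) = (x - 18)/(x - 24) = (-18 + x)/(-24 + x))
1/(7337 + 1/y(244/313)) = 1/(7337 + 1/((-18 + 244/313)/(-24 + 244/313))) = 1/(7337 + 1/(-5390/313/(-7268/313))) = 1/(7337 + 1/(-313/7268*(-5390/313))) = 1/(7337 + 1/(2695/3634)) = 1/(7337 + 3634/2695) = 1/(19776849/2695) = 2695/19776849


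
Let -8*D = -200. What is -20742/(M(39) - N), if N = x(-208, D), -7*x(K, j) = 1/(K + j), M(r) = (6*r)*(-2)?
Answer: 26570502/599509 ≈ 44.320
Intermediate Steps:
D = 25 (D = -⅛*(-200) = 25)
M(r) = -12*r
x(K, j) = -1/(7*(K + j))
N = 1/1281 (N = -1/(7*(-208) + 7*25) = -1/(-1456 + 175) = -1/(-1281) = -1*(-1/1281) = 1/1281 ≈ 0.00078064)
-20742/(M(39) - N) = -20742/(-12*39 - 1*1/1281) = -20742/(-468 - 1/1281) = -20742/(-599509/1281) = -20742*(-1281/599509) = 26570502/599509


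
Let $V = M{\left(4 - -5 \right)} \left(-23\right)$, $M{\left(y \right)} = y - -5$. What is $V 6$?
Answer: $-1932$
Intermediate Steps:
$M{\left(y \right)} = 5 + y$ ($M{\left(y \right)} = y + 5 = 5 + y$)
$V = -322$ ($V = \left(5 + \left(4 - -5\right)\right) \left(-23\right) = \left(5 + \left(4 + 5\right)\right) \left(-23\right) = \left(5 + 9\right) \left(-23\right) = 14 \left(-23\right) = -322$)
$V 6 = \left(-322\right) 6 = -1932$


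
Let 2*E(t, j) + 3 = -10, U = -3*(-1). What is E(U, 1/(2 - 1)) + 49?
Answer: 85/2 ≈ 42.500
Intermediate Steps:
U = 3
E(t, j) = -13/2 (E(t, j) = -3/2 + (1/2)*(-10) = -3/2 - 5 = -13/2)
E(U, 1/(2 - 1)) + 49 = -13/2 + 49 = 85/2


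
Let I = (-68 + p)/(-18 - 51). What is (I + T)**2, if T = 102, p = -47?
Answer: 96721/9 ≈ 10747.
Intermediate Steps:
I = 5/3 (I = (-68 - 47)/(-18 - 51) = -115/(-69) = -115*(-1/69) = 5/3 ≈ 1.6667)
(I + T)**2 = (5/3 + 102)**2 = (311/3)**2 = 96721/9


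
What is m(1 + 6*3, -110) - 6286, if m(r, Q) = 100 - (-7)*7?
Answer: -6137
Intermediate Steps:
m(r, Q) = 149 (m(r, Q) = 100 - 1*(-49) = 100 + 49 = 149)
m(1 + 6*3, -110) - 6286 = 149 - 6286 = -6137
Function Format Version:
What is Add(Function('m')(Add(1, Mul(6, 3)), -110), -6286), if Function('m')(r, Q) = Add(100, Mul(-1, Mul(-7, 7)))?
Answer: -6137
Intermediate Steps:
Function('m')(r, Q) = 149 (Function('m')(r, Q) = Add(100, Mul(-1, -49)) = Add(100, 49) = 149)
Add(Function('m')(Add(1, Mul(6, 3)), -110), -6286) = Add(149, -6286) = -6137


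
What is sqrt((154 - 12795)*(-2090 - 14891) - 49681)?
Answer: 2*sqrt(53651785) ≈ 14649.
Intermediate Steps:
sqrt((154 - 12795)*(-2090 - 14891) - 49681) = sqrt(-12641*(-16981) - 49681) = sqrt(214656821 - 49681) = sqrt(214607140) = 2*sqrt(53651785)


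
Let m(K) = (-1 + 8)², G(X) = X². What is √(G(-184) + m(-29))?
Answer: √33905 ≈ 184.13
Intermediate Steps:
m(K) = 49 (m(K) = 7² = 49)
√(G(-184) + m(-29)) = √((-184)² + 49) = √(33856 + 49) = √33905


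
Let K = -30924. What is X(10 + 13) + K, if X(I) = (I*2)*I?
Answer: -29866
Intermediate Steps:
X(I) = 2*I² (X(I) = (2*I)*I = 2*I²)
X(10 + 13) + K = 2*(10 + 13)² - 30924 = 2*23² - 30924 = 2*529 - 30924 = 1058 - 30924 = -29866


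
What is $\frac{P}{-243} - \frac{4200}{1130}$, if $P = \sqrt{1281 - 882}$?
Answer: $- \frac{420}{113} - \frac{\sqrt{399}}{243} \approx -3.799$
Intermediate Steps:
$P = \sqrt{399} \approx 19.975$
$\frac{P}{-243} - \frac{4200}{1130} = \frac{\sqrt{399}}{-243} - \frac{4200}{1130} = \sqrt{399} \left(- \frac{1}{243}\right) - \frac{420}{113} = - \frac{\sqrt{399}}{243} - \frac{420}{113} = - \frac{420}{113} - \frac{\sqrt{399}}{243}$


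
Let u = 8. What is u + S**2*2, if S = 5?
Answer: 58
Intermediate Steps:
u + S**2*2 = 8 + 5**2*2 = 8 + 25*2 = 8 + 50 = 58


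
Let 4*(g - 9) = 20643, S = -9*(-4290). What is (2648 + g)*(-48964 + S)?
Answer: -161889967/2 ≈ -8.0945e+7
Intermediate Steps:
S = 38610
g = 20679/4 (g = 9 + (1/4)*20643 = 9 + 20643/4 = 20679/4 ≈ 5169.8)
(2648 + g)*(-48964 + S) = (2648 + 20679/4)*(-48964 + 38610) = (31271/4)*(-10354) = -161889967/2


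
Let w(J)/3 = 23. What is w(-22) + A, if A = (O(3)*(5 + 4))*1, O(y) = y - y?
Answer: 69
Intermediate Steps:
O(y) = 0
w(J) = 69 (w(J) = 3*23 = 69)
A = 0 (A = (0*(5 + 4))*1 = (0*9)*1 = 0*1 = 0)
w(-22) + A = 69 + 0 = 69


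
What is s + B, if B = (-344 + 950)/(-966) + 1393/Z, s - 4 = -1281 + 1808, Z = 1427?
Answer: 122075803/229747 ≈ 531.35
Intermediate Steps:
s = 531 (s = 4 + (-1281 + 1808) = 4 + 527 = 531)
B = 80146/229747 (B = (-344 + 950)/(-966) + 1393/1427 = 606*(-1/966) + 1393*(1/1427) = -101/161 + 1393/1427 = 80146/229747 ≈ 0.34884)
s + B = 531 + 80146/229747 = 122075803/229747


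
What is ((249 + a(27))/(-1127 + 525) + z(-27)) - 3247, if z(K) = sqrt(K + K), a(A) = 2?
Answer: -1954945/602 + 3*I*sqrt(6) ≈ -3247.4 + 7.3485*I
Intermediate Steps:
z(K) = sqrt(2)*sqrt(K) (z(K) = sqrt(2*K) = sqrt(2)*sqrt(K))
((249 + a(27))/(-1127 + 525) + z(-27)) - 3247 = ((249 + 2)/(-1127 + 525) + sqrt(2)*sqrt(-27)) - 3247 = (251/(-602) + sqrt(2)*(3*I*sqrt(3))) - 3247 = (251*(-1/602) + 3*I*sqrt(6)) - 3247 = (-251/602 + 3*I*sqrt(6)) - 3247 = -1954945/602 + 3*I*sqrt(6)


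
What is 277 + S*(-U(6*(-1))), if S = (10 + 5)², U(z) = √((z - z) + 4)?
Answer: -173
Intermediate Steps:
U(z) = 2 (U(z) = √(0 + 4) = √4 = 2)
S = 225 (S = 15² = 225)
277 + S*(-U(6*(-1))) = 277 + 225*(-1*2) = 277 + 225*(-2) = 277 - 450 = -173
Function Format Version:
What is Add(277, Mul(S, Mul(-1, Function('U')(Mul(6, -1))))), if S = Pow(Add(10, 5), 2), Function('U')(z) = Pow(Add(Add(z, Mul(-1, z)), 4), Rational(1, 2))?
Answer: -173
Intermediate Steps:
Function('U')(z) = 2 (Function('U')(z) = Pow(Add(0, 4), Rational(1, 2)) = Pow(4, Rational(1, 2)) = 2)
S = 225 (S = Pow(15, 2) = 225)
Add(277, Mul(S, Mul(-1, Function('U')(Mul(6, -1))))) = Add(277, Mul(225, Mul(-1, 2))) = Add(277, Mul(225, -2)) = Add(277, -450) = -173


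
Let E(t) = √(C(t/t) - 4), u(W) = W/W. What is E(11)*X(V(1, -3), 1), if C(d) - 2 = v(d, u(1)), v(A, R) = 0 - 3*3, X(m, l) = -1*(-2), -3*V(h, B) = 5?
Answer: 2*I*√11 ≈ 6.6332*I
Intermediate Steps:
u(W) = 1
V(h, B) = -5/3 (V(h, B) = -⅓*5 = -5/3)
X(m, l) = 2
v(A, R) = -9 (v(A, R) = 0 - 9 = -9)
C(d) = -7 (C(d) = 2 - 9 = -7)
E(t) = I*√11 (E(t) = √(-7 - 4) = √(-11) = I*√11)
E(11)*X(V(1, -3), 1) = (I*√11)*2 = 2*I*√11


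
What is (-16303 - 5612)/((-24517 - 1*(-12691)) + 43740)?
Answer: -2435/3546 ≈ -0.68669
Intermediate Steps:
(-16303 - 5612)/((-24517 - 1*(-12691)) + 43740) = -21915/((-24517 + 12691) + 43740) = -21915/(-11826 + 43740) = -21915/31914 = -21915*1/31914 = -2435/3546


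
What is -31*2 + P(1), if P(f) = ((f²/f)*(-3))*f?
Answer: -65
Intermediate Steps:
P(f) = -3*f² (P(f) = (f*(-3))*f = (-3*f)*f = -3*f²)
-31*2 + P(1) = -31*2 - 3*1² = -62 - 3*1 = -62 - 3 = -65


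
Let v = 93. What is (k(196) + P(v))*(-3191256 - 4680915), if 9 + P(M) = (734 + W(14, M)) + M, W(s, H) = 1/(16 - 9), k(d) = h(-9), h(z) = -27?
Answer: -43596082998/7 ≈ -6.2280e+9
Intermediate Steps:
k(d) = -27
W(s, H) = ⅐ (W(s, H) = 1/7 = ⅐)
P(M) = 5076/7 + M (P(M) = -9 + ((734 + ⅐) + M) = -9 + (5139/7 + M) = 5076/7 + M)
(k(196) + P(v))*(-3191256 - 4680915) = (-27 + (5076/7 + 93))*(-3191256 - 4680915) = (-27 + 5727/7)*(-7872171) = (5538/7)*(-7872171) = -43596082998/7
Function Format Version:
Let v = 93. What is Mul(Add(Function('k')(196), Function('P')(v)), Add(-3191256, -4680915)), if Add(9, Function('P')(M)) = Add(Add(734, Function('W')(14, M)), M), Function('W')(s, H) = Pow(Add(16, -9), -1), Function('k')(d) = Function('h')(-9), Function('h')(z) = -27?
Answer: Rational(-43596082998, 7) ≈ -6.2280e+9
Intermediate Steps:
Function('k')(d) = -27
Function('W')(s, H) = Rational(1, 7) (Function('W')(s, H) = Pow(7, -1) = Rational(1, 7))
Function('P')(M) = Add(Rational(5076, 7), M) (Function('P')(M) = Add(-9, Add(Add(734, Rational(1, 7)), M)) = Add(-9, Add(Rational(5139, 7), M)) = Add(Rational(5076, 7), M))
Mul(Add(Function('k')(196), Function('P')(v)), Add(-3191256, -4680915)) = Mul(Add(-27, Add(Rational(5076, 7), 93)), Add(-3191256, -4680915)) = Mul(Add(-27, Rational(5727, 7)), -7872171) = Mul(Rational(5538, 7), -7872171) = Rational(-43596082998, 7)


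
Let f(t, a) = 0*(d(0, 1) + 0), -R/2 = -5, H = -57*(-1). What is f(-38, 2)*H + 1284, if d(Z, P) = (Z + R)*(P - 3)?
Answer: 1284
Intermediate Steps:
H = 57
R = 10 (R = -2*(-5) = 10)
d(Z, P) = (-3 + P)*(10 + Z) (d(Z, P) = (Z + 10)*(P - 3) = (10 + Z)*(-3 + P) = (-3 + P)*(10 + Z))
f(t, a) = 0 (f(t, a) = 0*((-30 - 3*0 + 10*1 + 1*0) + 0) = 0*((-30 + 0 + 10 + 0) + 0) = 0*(-20 + 0) = 0*(-20) = 0)
f(-38, 2)*H + 1284 = 0*57 + 1284 = 0 + 1284 = 1284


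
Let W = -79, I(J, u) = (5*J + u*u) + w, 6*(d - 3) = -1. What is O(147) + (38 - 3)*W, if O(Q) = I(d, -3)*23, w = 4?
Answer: -12841/6 ≈ -2140.2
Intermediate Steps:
d = 17/6 (d = 3 + (⅙)*(-1) = 3 - ⅙ = 17/6 ≈ 2.8333)
I(J, u) = 4 + u² + 5*J (I(J, u) = (5*J + u*u) + 4 = (5*J + u²) + 4 = (u² + 5*J) + 4 = 4 + u² + 5*J)
O(Q) = 3749/6 (O(Q) = (4 + (-3)² + 5*(17/6))*23 = (4 + 9 + 85/6)*23 = (163/6)*23 = 3749/6)
O(147) + (38 - 3)*W = 3749/6 + (38 - 3)*(-79) = 3749/6 + 35*(-79) = 3749/6 - 2765 = -12841/6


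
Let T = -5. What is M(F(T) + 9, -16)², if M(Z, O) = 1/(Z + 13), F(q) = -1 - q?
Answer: 1/676 ≈ 0.0014793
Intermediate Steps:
M(Z, O) = 1/(13 + Z)
M(F(T) + 9, -16)² = (1/(13 + ((-1 - 1*(-5)) + 9)))² = (1/(13 + ((-1 + 5) + 9)))² = (1/(13 + (4 + 9)))² = (1/(13 + 13))² = (1/26)² = 1/676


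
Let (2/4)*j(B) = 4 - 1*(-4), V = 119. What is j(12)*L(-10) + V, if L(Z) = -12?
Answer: -73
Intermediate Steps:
j(B) = 16 (j(B) = 2*(4 - 1*(-4)) = 2*(4 + 4) = 2*8 = 16)
j(12)*L(-10) + V = 16*(-12) + 119 = -192 + 119 = -73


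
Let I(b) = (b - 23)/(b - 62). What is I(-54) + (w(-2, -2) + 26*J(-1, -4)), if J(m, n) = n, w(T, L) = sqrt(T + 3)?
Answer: -11871/116 ≈ -102.34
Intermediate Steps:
w(T, L) = sqrt(3 + T)
I(b) = (-23 + b)/(-62 + b)
I(-54) + (w(-2, -2) + 26*J(-1, -4)) = (-23 - 54)/(-62 - 54) + (sqrt(3 - 2) + 26*(-4)) = -77/(-116) + (sqrt(1) - 104) = -1/116*(-77) + (1 - 104) = 77/116 - 103 = -11871/116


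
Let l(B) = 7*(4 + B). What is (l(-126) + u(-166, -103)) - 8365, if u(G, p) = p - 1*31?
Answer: -9353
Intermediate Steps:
l(B) = 28 + 7*B
u(G, p) = -31 + p (u(G, p) = p - 31 = -31 + p)
(l(-126) + u(-166, -103)) - 8365 = ((28 + 7*(-126)) + (-31 - 103)) - 8365 = ((28 - 882) - 134) - 8365 = (-854 - 134) - 8365 = -988 - 8365 = -9353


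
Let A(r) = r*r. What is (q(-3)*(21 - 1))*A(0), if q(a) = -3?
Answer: 0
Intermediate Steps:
A(r) = r²
(q(-3)*(21 - 1))*A(0) = -3*(21 - 1)*0² = -3*20*0 = -60*0 = 0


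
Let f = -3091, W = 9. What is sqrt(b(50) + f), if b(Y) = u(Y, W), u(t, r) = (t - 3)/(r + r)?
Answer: I*sqrt(111182)/6 ≈ 55.573*I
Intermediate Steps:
u(t, r) = (-3 + t)/(2*r) (u(t, r) = (-3 + t)/((2*r)) = (-3 + t)*(1/(2*r)) = (-3 + t)/(2*r))
b(Y) = -1/6 + Y/18 (b(Y) = (1/2)*(-3 + Y)/9 = (1/2)*(1/9)*(-3 + Y) = -1/6 + Y/18)
sqrt(b(50) + f) = sqrt((-1/6 + (1/18)*50) - 3091) = sqrt((-1/6 + 25/9) - 3091) = sqrt(47/18 - 3091) = sqrt(-55591/18) = I*sqrt(111182)/6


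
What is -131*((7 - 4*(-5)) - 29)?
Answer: 262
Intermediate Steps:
-131*((7 - 4*(-5)) - 29) = -131*((7 + 20) - 29) = -131*(27 - 29) = -131*(-2) = 262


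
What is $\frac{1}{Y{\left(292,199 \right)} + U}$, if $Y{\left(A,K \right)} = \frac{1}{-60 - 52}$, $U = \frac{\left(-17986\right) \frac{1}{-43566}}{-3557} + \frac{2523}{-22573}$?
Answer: $- \frac{195888464023056}{23666330679287} \approx -8.2771$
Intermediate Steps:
$U = - \frac{195690415502}{1749004143063}$ ($U = \left(-17986\right) \left(- \frac{1}{43566}\right) \left(- \frac{1}{3557}\right) + 2523 \left(- \frac{1}{22573}\right) = \frac{8993}{21783} \left(- \frac{1}{3557}\right) - \frac{2523}{22573} = - \frac{8993}{77482131} - \frac{2523}{22573} = - \frac{195690415502}{1749004143063} \approx -0.11189$)
$Y{\left(A,K \right)} = - \frac{1}{112}$ ($Y{\left(A,K \right)} = \frac{1}{-112} = - \frac{1}{112}$)
$\frac{1}{Y{\left(292,199 \right)} + U} = \frac{1}{- \frac{1}{112} - \frac{195690415502}{1749004143063}} = \frac{1}{- \frac{23666330679287}{195888464023056}} = - \frac{195888464023056}{23666330679287}$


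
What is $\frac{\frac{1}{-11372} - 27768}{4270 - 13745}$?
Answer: $\frac{315777697}{107749700} \approx 2.9307$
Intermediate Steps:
$\frac{\frac{1}{-11372} - 27768}{4270 - 13745} = \frac{- \frac{1}{11372} - 27768}{-9475} = \left(- \frac{315777697}{11372}\right) \left(- \frac{1}{9475}\right) = \frac{315777697}{107749700}$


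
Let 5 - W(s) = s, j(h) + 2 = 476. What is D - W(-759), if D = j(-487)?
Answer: -290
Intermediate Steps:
j(h) = 474 (j(h) = -2 + 476 = 474)
W(s) = 5 - s
D = 474
D - W(-759) = 474 - (5 - 1*(-759)) = 474 - (5 + 759) = 474 - 1*764 = 474 - 764 = -290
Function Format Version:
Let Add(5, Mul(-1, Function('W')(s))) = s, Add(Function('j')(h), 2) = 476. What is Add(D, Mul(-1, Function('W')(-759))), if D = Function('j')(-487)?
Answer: -290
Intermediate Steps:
Function('j')(h) = 474 (Function('j')(h) = Add(-2, 476) = 474)
Function('W')(s) = Add(5, Mul(-1, s))
D = 474
Add(D, Mul(-1, Function('W')(-759))) = Add(474, Mul(-1, Add(5, Mul(-1, -759)))) = Add(474, Mul(-1, Add(5, 759))) = Add(474, Mul(-1, 764)) = Add(474, -764) = -290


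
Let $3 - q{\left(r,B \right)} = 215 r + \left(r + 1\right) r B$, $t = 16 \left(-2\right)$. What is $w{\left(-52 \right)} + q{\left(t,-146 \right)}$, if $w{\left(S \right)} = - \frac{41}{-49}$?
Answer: $\frac{7434076}{49} \approx 1.5172 \cdot 10^{5}$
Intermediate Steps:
$t = -32$
$q{\left(r,B \right)} = 3 - 215 r - B r \left(1 + r\right)$ ($q{\left(r,B \right)} = 3 - \left(215 r + \left(r + 1\right) r B\right) = 3 - \left(215 r + \left(1 + r\right) r B\right) = 3 - \left(215 r + r \left(1 + r\right) B\right) = 3 - \left(215 r + B r \left(1 + r\right)\right) = 3 - 215 r - B r \left(1 + r\right)$)
$w{\left(S \right)} = \frac{41}{49}$ ($w{\left(S \right)} = \left(-41\right) \left(- \frac{1}{49}\right) = \frac{41}{49}$)
$w{\left(-52 \right)} + q{\left(t,-146 \right)} = \frac{41}{49} - \left(-6883 - 149504 + 4672\right) = \frac{41}{49} + \left(3 + 6880 - 4672 - \left(-146\right) 1024\right) = \frac{41}{49} + \left(3 + 6880 - 4672 + 149504\right) = \frac{41}{49} + 151715 = \frac{7434076}{49}$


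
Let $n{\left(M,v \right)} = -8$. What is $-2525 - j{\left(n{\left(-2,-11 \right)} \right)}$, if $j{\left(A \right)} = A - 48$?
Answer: $-2469$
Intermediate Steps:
$j{\left(A \right)} = -48 + A$ ($j{\left(A \right)} = A - 48 = -48 + A$)
$-2525 - j{\left(n{\left(-2,-11 \right)} \right)} = -2525 - \left(-48 - 8\right) = -2525 - -56 = -2525 + 56 = -2469$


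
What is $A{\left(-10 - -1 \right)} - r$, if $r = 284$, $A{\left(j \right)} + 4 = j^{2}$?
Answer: $-207$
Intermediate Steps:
$A{\left(j \right)} = -4 + j^{2}$
$A{\left(-10 - -1 \right)} - r = \left(-4 + \left(-10 - -1\right)^{2}\right) - 284 = \left(-4 + \left(-10 + 1\right)^{2}\right) - 284 = \left(-4 + \left(-9\right)^{2}\right) - 284 = \left(-4 + 81\right) - 284 = 77 - 284 = -207$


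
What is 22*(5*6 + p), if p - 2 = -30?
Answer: 44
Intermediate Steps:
p = -28 (p = 2 - 30 = -28)
22*(5*6 + p) = 22*(5*6 - 28) = 22*(30 - 28) = 22*2 = 44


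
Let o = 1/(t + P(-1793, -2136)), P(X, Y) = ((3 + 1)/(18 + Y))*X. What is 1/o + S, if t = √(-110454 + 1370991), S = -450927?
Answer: -477528107/1059 + √1260537 ≈ -4.4980e+5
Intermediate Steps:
P(X, Y) = 4*X/(18 + Y) (P(X, Y) = (4/(18 + Y))*X = 4*X/(18 + Y))
t = √1260537 ≈ 1122.7
o = 1/(3586/1059 + √1260537) (o = 1/(√1260537 + 4*(-1793)/(18 - 2136)) = 1/(√1260537 + 4*(-1793)/(-2118)) = 1/(√1260537 + 4*(-1793)*(-1/2118)) = 1/(√1260537 + 3586/1059) = 1/(3586/1059 + √1260537) ≈ 0.00088800)
1/o + S = 1/(-3797574/1413655435901 + 1121481*√1260537/1413655435901) - 450927 = -450927 + 1/(-3797574/1413655435901 + 1121481*√1260537/1413655435901)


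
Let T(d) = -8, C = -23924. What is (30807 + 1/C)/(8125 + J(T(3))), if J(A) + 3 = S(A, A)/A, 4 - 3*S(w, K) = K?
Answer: 737026667/194298766 ≈ 3.7933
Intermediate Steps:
S(w, K) = 4/3 - K/3
J(A) = -3 + (4/3 - A/3)/A
(30807 + 1/C)/(8125 + J(T(3))) = (30807 + 1/(-23924))/(8125 + (⅔)*(2 - 5*(-8))/(-8)) = (30807 - 1/23924)/(8125 + (⅔)*(-⅛)*(2 + 40)) = 737026667/(23924*(8125 + (⅔)*(-⅛)*42)) = 737026667/(23924*(8125 - 7/2)) = 737026667/(23924*(16243/2)) = (737026667/23924)*(2/16243) = 737026667/194298766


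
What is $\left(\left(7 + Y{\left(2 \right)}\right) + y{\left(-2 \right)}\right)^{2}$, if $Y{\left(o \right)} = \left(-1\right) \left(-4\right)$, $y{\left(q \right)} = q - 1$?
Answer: $64$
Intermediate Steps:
$y{\left(q \right)} = -1 + q$ ($y{\left(q \right)} = q - 1 = -1 + q$)
$Y{\left(o \right)} = 4$
$\left(\left(7 + Y{\left(2 \right)}\right) + y{\left(-2 \right)}\right)^{2} = \left(\left(7 + 4\right) - 3\right)^{2} = \left(11 - 3\right)^{2} = 8^{2} = 64$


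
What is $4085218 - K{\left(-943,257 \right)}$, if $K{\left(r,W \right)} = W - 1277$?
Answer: $4086238$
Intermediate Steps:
$K{\left(r,W \right)} = -1277 + W$
$4085218 - K{\left(-943,257 \right)} = 4085218 - \left(-1277 + 257\right) = 4085218 - -1020 = 4085218 + 1020 = 4086238$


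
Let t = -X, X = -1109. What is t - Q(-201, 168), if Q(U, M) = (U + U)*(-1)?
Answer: 707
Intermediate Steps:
Q(U, M) = -2*U (Q(U, M) = (2*U)*(-1) = -2*U)
t = 1109 (t = -1*(-1109) = 1109)
t - Q(-201, 168) = 1109 - (-2)*(-201) = 1109 - 1*402 = 1109 - 402 = 707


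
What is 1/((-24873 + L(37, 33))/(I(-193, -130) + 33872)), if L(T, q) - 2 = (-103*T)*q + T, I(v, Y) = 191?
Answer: -34063/150597 ≈ -0.22619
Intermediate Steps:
L(T, q) = 2 + T - 103*T*q (L(T, q) = 2 + ((-103*T)*q + T) = 2 + (-103*T*q + T) = 2 + (T - 103*T*q) = 2 + T - 103*T*q)
1/((-24873 + L(37, 33))/(I(-193, -130) + 33872)) = 1/((-24873 + (2 + 37 - 103*37*33))/(191 + 33872)) = 1/((-24873 + (2 + 37 - 125763))/34063) = 1/((-24873 - 125724)*(1/34063)) = 1/(-150597*1/34063) = 1/(-150597/34063) = -34063/150597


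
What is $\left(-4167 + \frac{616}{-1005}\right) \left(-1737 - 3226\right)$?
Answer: $\frac{20787282313}{1005} \approx 2.0684 \cdot 10^{7}$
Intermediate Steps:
$\left(-4167 + \frac{616}{-1005}\right) \left(-1737 - 3226\right) = \left(-4167 + 616 \left(- \frac{1}{1005}\right)\right) \left(-4963\right) = \left(-4167 - \frac{616}{1005}\right) \left(-4963\right) = \left(- \frac{4188451}{1005}\right) \left(-4963\right) = \frac{20787282313}{1005}$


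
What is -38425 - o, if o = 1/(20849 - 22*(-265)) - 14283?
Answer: -644084419/26679 ≈ -24142.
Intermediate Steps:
o = -381056156/26679 (o = 1/(20849 + 5830) - 14283 = 1/26679 - 14283 = -381056156/26679 ≈ -14283.)
-38425 - o = -38425 - 1*(-381056156/26679) = -38425 + 381056156/26679 = -644084419/26679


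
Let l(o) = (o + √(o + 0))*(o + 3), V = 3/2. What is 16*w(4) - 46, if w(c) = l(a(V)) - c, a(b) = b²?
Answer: 205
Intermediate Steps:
V = 3/2 (V = 3*(½) = 3/2 ≈ 1.5000)
l(o) = (3 + o)*(o + √o) (l(o) = (o + √o)*(3 + o) = (3 + o)*(o + √o))
w(c) = 315/16 - c (w(c) = (((3/2)²)² + ((3/2)²)^(3/2) + 3*(3/2)² + 3*√((3/2)²)) - c = ((9/4)² + (9/4)^(3/2) + 3*(9/4) + 3*√(9/4)) - c = (81/16 + 27/8 + 27/4 + 3*(3/2)) - c = (81/16 + 27/8 + 27/4 + 9/2) - c = 315/16 - c)
16*w(4) - 46 = 16*(315/16 - 1*4) - 46 = 16*(315/16 - 4) - 46 = 16*(251/16) - 46 = 251 - 46 = 205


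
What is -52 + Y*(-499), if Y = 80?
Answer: -39972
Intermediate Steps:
-52 + Y*(-499) = -52 + 80*(-499) = -52 - 39920 = -39972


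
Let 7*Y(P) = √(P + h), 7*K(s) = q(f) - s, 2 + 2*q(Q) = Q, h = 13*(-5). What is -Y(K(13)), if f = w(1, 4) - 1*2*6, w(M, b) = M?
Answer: -I*√13286/98 ≈ -1.1762*I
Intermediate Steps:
f = -11 (f = 1 - 1*2*6 = 1 - 2*6 = 1 - 1*12 = 1 - 12 = -11)
h = -65
q(Q) = -1 + Q/2
K(s) = -13/14 - s/7 (K(s) = ((-1 + (½)*(-11)) - s)/7 = ((-1 - 11/2) - s)/7 = (-13/2 - s)/7 = -13/14 - s/7)
Y(P) = √(-65 + P)/7 (Y(P) = √(P - 65)/7 = √(-65 + P)/7)
-Y(K(13)) = -√(-65 + (-13/14 - ⅐*13))/7 = -√(-65 + (-13/14 - 13/7))/7 = -√(-65 - 39/14)/7 = -√(-949/14)/7 = -I*√13286/14/7 = -I*√13286/98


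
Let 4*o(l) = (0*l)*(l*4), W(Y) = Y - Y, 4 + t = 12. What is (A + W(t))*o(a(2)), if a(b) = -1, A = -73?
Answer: 0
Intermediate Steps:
t = 8 (t = -4 + 12 = 8)
W(Y) = 0
o(l) = 0 (o(l) = ((0*l)*(l*4))/4 = (0*(4*l))/4 = (¼)*0 = 0)
(A + W(t))*o(a(2)) = (-73 + 0)*0 = -73*0 = 0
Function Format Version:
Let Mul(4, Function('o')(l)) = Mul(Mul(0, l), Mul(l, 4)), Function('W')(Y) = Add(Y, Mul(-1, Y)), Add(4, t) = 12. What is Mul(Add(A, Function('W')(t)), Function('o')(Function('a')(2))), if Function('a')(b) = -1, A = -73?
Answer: 0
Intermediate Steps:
t = 8 (t = Add(-4, 12) = 8)
Function('W')(Y) = 0
Function('o')(l) = 0 (Function('o')(l) = Mul(Rational(1, 4), Mul(Mul(0, l), Mul(l, 4))) = Mul(Rational(1, 4), Mul(0, Mul(4, l))) = Mul(Rational(1, 4), 0) = 0)
Mul(Add(A, Function('W')(t)), Function('o')(Function('a')(2))) = Mul(Add(-73, 0), 0) = Mul(-73, 0) = 0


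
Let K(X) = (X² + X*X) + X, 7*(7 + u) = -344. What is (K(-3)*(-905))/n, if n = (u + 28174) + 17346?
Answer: -95025/318247 ≈ -0.29859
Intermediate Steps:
u = -393/7 (u = -7 + (⅐)*(-344) = -7 - 344/7 = -393/7 ≈ -56.143)
K(X) = X + 2*X² (K(X) = (X² + X²) + X = 2*X² + X = X + 2*X²)
n = 318247/7 (n = (-393/7 + 28174) + 17346 = 196825/7 + 17346 = 318247/7 ≈ 45464.)
(K(-3)*(-905))/n = (-3*(1 + 2*(-3))*(-905))/(318247/7) = (-3*(1 - 6)*(-905))*(7/318247) = (-3*(-5)*(-905))*(7/318247) = (15*(-905))*(7/318247) = -13575*7/318247 = -95025/318247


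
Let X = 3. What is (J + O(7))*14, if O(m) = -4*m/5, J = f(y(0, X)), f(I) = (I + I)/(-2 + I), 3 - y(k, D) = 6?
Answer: -308/5 ≈ -61.600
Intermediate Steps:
y(k, D) = -3 (y(k, D) = 3 - 1*6 = 3 - 6 = -3)
f(I) = 2*I/(-2 + I) (f(I) = (2*I)/(-2 + I) = 2*I/(-2 + I))
J = 6/5 (J = 2*(-3)/(-2 - 3) = 2*(-3)/(-5) = 2*(-3)*(-1/5) = 6/5 ≈ 1.2000)
O(m) = -4*m/5
(J + O(7))*14 = (6/5 - 4/5*7)*14 = (6/5 - 28/5)*14 = -22/5*14 = -308/5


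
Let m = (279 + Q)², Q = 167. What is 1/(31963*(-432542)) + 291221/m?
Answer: 2013114662107575/1375040660349268 ≈ 1.4640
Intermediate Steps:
m = 198916 (m = (279 + 167)² = 446² = 198916)
1/(31963*(-432542)) + 291221/m = 1/(31963*(-432542)) + 291221/198916 = (1/31963)*(-1/432542) + 291221*(1/198916) = -1/13825339946 + 291221/198916 = 2013114662107575/1375040660349268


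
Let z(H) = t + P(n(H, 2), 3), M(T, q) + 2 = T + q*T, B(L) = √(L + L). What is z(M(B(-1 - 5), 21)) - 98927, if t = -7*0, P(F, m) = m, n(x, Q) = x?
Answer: -98924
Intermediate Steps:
B(L) = √2*√L (B(L) = √(2*L) = √2*√L)
M(T, q) = -2 + T + T*q (M(T, q) = -2 + (T + q*T) = -2 + (T + T*q) = -2 + T + T*q)
t = 0
z(H) = 3 (z(H) = 0 + 3 = 3)
z(M(B(-1 - 5), 21)) - 98927 = 3 - 98927 = -98924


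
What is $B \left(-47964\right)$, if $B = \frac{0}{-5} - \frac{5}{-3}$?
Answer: $-79940$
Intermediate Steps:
$B = \frac{5}{3}$ ($B = 0 \left(- \frac{1}{5}\right) - - \frac{5}{3} = 0 + \frac{5}{3} = \frac{5}{3} \approx 1.6667$)
$B \left(-47964\right) = \frac{5}{3} \left(-47964\right) = -79940$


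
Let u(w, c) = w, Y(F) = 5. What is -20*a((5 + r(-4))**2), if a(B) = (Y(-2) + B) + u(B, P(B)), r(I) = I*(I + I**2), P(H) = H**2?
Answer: -74060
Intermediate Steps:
a(B) = 5 + 2*B (a(B) = (5 + B) + B = 5 + 2*B)
-20*a((5 + r(-4))**2) = -20*(5 + 2*(5 + (-4)**2*(1 - 4))**2) = -20*(5 + 2*(5 + 16*(-3))**2) = -20*(5 + 2*(5 - 48)**2) = -20*(5 + 2*(-43)**2) = -20*(5 + 2*1849) = -20*(5 + 3698) = -20*3703 = -74060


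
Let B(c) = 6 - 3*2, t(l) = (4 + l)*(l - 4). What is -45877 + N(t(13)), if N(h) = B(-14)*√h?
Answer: -45877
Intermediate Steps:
t(l) = (-4 + l)*(4 + l) (t(l) = (4 + l)*(-4 + l) = (-4 + l)*(4 + l))
B(c) = 0 (B(c) = 6 - 6 = 0)
N(h) = 0 (N(h) = 0*√h = 0)
-45877 + N(t(13)) = -45877 + 0 = -45877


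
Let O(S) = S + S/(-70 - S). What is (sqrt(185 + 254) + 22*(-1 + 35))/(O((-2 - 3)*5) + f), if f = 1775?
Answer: 6732/15755 + 9*sqrt(439)/15755 ≈ 0.43926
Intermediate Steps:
(sqrt(185 + 254) + 22*(-1 + 35))/(O((-2 - 3)*5) + f) = (sqrt(185 + 254) + 22*(-1 + 35))/(((-2 - 3)*5)*(69 + (-2 - 3)*5)/(70 + (-2 - 3)*5) + 1775) = (sqrt(439) + 22*34)/((-5*5)*(69 - 5*5)/(70 - 5*5) + 1775) = (sqrt(439) + 748)/(-25*(69 - 25)/(70 - 25) + 1775) = (748 + sqrt(439))/(-25*44/45 + 1775) = (748 + sqrt(439))/(-25*1/45*44 + 1775) = (748 + sqrt(439))/(-220/9 + 1775) = (748 + sqrt(439))/(15755/9) = (748 + sqrt(439))*(9/15755) = 6732/15755 + 9*sqrt(439)/15755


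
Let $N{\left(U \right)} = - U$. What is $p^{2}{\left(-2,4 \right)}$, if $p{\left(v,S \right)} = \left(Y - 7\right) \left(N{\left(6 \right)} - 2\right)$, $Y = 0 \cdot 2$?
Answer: $3136$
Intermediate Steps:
$Y = 0$
$p{\left(v,S \right)} = 56$ ($p{\left(v,S \right)} = \left(0 - 7\right) \left(\left(-1\right) 6 - 2\right) = - 7 \left(-6 - 2\right) = \left(-7\right) \left(-8\right) = 56$)
$p^{2}{\left(-2,4 \right)} = 56^{2} = 3136$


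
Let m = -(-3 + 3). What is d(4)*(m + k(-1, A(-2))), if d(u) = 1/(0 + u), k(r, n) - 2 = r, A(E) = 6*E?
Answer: 1/4 ≈ 0.25000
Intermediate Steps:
k(r, n) = 2 + r
m = 0 (m = -1*0 = 0)
d(u) = 1/u
d(4)*(m + k(-1, A(-2))) = (0 + (2 - 1))/4 = (0 + 1)/4 = (1/4)*1 = 1/4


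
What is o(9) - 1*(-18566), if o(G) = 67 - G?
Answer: 18624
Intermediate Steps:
o(9) - 1*(-18566) = (67 - 1*9) - 1*(-18566) = (67 - 9) + 18566 = 58 + 18566 = 18624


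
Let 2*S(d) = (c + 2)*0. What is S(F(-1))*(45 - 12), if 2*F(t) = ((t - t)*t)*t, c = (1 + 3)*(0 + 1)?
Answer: 0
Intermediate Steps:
c = 4 (c = 4*1 = 4)
F(t) = 0 (F(t) = (((t - t)*t)*t)/2 = ((0*t)*t)/2 = (0*t)/2 = (½)*0 = 0)
S(d) = 0 (S(d) = ((4 + 2)*0)/2 = (6*0)/2 = (½)*0 = 0)
S(F(-1))*(45 - 12) = 0*(45 - 12) = 0*33 = 0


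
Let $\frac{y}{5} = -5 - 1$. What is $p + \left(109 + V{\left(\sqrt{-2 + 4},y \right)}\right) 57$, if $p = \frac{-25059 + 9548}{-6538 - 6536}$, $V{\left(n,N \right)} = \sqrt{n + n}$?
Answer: $\frac{81244273}{13074} + 57 \cdot 2^{\frac{3}{4}} \approx 6310.0$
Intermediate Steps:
$y = -30$ ($y = 5 \left(-5 - 1\right) = 5 \left(-6\right) = -30$)
$V{\left(n,N \right)} = \sqrt{2} \sqrt{n}$ ($V{\left(n,N \right)} = \sqrt{2 n} = \sqrt{2} \sqrt{n}$)
$p = \frac{15511}{13074}$ ($p = - \frac{15511}{-13074} = \left(-15511\right) \left(- \frac{1}{13074}\right) = \frac{15511}{13074} \approx 1.1864$)
$p + \left(109 + V{\left(\sqrt{-2 + 4},y \right)}\right) 57 = \frac{15511}{13074} + \left(109 + \sqrt{2} \sqrt{\sqrt{-2 + 4}}\right) 57 = \frac{15511}{13074} + \left(109 + \sqrt{2} \sqrt{\sqrt{2}}\right) 57 = \frac{15511}{13074} + \left(109 + \sqrt{2} \sqrt[4]{2}\right) 57 = \frac{15511}{13074} + \left(109 + 2^{\frac{3}{4}}\right) 57 = \frac{15511}{13074} + \left(6213 + 57 \cdot 2^{\frac{3}{4}}\right) = \frac{81244273}{13074} + 57 \cdot 2^{\frac{3}{4}}$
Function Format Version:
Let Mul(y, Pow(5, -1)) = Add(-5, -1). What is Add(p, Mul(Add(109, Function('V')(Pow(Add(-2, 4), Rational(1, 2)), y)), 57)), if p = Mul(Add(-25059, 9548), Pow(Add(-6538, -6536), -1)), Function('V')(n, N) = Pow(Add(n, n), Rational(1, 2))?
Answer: Add(Rational(81244273, 13074), Mul(57, Pow(2, Rational(3, 4)))) ≈ 6310.0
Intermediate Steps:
y = -30 (y = Mul(5, Add(-5, -1)) = Mul(5, -6) = -30)
Function('V')(n, N) = Mul(Pow(2, Rational(1, 2)), Pow(n, Rational(1, 2))) (Function('V')(n, N) = Pow(Mul(2, n), Rational(1, 2)) = Mul(Pow(2, Rational(1, 2)), Pow(n, Rational(1, 2))))
p = Rational(15511, 13074) (p = Mul(-15511, Pow(-13074, -1)) = Mul(-15511, Rational(-1, 13074)) = Rational(15511, 13074) ≈ 1.1864)
Add(p, Mul(Add(109, Function('V')(Pow(Add(-2, 4), Rational(1, 2)), y)), 57)) = Add(Rational(15511, 13074), Mul(Add(109, Mul(Pow(2, Rational(1, 2)), Pow(Pow(Add(-2, 4), Rational(1, 2)), Rational(1, 2)))), 57)) = Add(Rational(15511, 13074), Mul(Add(109, Mul(Pow(2, Rational(1, 2)), Pow(Pow(2, Rational(1, 2)), Rational(1, 2)))), 57)) = Add(Rational(15511, 13074), Mul(Add(109, Mul(Pow(2, Rational(1, 2)), Pow(2, Rational(1, 4)))), 57)) = Add(Rational(15511, 13074), Mul(Add(109, Pow(2, Rational(3, 4))), 57)) = Add(Rational(15511, 13074), Add(6213, Mul(57, Pow(2, Rational(3, 4))))) = Add(Rational(81244273, 13074), Mul(57, Pow(2, Rational(3, 4))))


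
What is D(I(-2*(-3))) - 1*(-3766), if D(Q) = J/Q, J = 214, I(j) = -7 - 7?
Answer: 26255/7 ≈ 3750.7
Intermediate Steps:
I(j) = -14
D(Q) = 214/Q
D(I(-2*(-3))) - 1*(-3766) = 214/(-14) - 1*(-3766) = 214*(-1/14) + 3766 = -107/7 + 3766 = 26255/7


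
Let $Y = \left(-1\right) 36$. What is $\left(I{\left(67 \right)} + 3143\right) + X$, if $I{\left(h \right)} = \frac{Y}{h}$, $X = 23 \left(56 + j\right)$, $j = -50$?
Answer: $\frac{219791}{67} \approx 3280.5$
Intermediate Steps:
$X = 138$ ($X = 23 \left(56 - 50\right) = 23 \cdot 6 = 138$)
$Y = -36$
$I{\left(h \right)} = - \frac{36}{h}$
$\left(I{\left(67 \right)} + 3143\right) + X = \left(- \frac{36}{67} + 3143\right) + 138 = \frac{210545}{67} + 138 = \frac{219791}{67}$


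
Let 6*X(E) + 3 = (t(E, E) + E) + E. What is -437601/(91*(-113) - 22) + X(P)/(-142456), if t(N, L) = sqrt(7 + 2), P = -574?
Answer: 3463381097/81556060 ≈ 42.466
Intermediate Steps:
t(N, L) = 3 (t(N, L) = sqrt(9) = 3)
X(E) = E/3 (X(E) = -1/2 + ((3 + E) + E)/6 = -1/2 + (3 + 2*E)/6 = -1/2 + (1/2 + E/3) = E/3)
-437601/(91*(-113) - 22) + X(P)/(-142456) = -437601/(91*(-113) - 22) + ((1/3)*(-574))/(-142456) = -437601/(-10283 - 22) - 574/3*(-1/142456) = -437601/(-10305) + 287/213684 = -437601*(-1/10305) + 287/213684 = 145867/3435 + 287/213684 = 3463381097/81556060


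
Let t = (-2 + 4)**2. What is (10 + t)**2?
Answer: 196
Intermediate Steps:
t = 4 (t = 2**2 = 4)
(10 + t)**2 = (10 + 4)**2 = 14**2 = 196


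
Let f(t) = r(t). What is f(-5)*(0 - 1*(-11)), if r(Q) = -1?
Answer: -11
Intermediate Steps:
f(t) = -1
f(-5)*(0 - 1*(-11)) = -(0 - 1*(-11)) = -(0 + 11) = -1*11 = -11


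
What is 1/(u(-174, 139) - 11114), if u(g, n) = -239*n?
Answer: -1/44335 ≈ -2.2556e-5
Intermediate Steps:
1/(u(-174, 139) - 11114) = 1/(-239*139 - 11114) = 1/(-33221 - 11114) = 1/(-44335) = -1/44335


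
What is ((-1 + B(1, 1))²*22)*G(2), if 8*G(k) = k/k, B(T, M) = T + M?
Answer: 11/4 ≈ 2.7500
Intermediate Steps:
B(T, M) = M + T
G(k) = ⅛ (G(k) = (k/k)/8 = (⅛)*1 = ⅛)
((-1 + B(1, 1))²*22)*G(2) = ((-1 + (1 + 1))²*22)*(⅛) = ((-1 + 2)²*22)*(⅛) = (1²*22)*(⅛) = (1*22)*(⅛) = 22*(⅛) = 11/4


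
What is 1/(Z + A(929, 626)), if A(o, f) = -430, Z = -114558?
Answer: -1/114988 ≈ -8.6966e-6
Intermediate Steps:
1/(Z + A(929, 626)) = 1/(-114558 - 430) = 1/(-114988) = -1/114988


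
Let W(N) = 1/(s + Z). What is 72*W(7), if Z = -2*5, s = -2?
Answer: -6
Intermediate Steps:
Z = -10
W(N) = -1/12 (W(N) = 1/(-2 - 10) = 1/(-12) = -1/12)
72*W(7) = 72*(-1/12) = -6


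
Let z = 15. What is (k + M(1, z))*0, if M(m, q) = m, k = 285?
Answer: 0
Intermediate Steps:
(k + M(1, z))*0 = (285 + 1)*0 = 286*0 = 0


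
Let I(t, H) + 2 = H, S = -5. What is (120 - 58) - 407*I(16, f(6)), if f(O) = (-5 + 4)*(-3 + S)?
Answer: -2380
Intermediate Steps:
f(O) = 8 (f(O) = (-5 + 4)*(-3 - 5) = -1*(-8) = 8)
I(t, H) = -2 + H
(120 - 58) - 407*I(16, f(6)) = (120 - 58) - 407*(-2 + 8) = 62 - 407*6 = 62 - 2442 = -2380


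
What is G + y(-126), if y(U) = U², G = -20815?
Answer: -4939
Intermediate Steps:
G + y(-126) = -20815 + (-126)² = -20815 + 15876 = -4939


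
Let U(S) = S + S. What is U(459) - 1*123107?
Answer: -122189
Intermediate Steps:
U(S) = 2*S
U(459) - 1*123107 = 2*459 - 1*123107 = 918 - 123107 = -122189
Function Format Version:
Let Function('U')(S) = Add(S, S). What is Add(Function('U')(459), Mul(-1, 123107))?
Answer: -122189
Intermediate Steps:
Function('U')(S) = Mul(2, S)
Add(Function('U')(459), Mul(-1, 123107)) = Add(Mul(2, 459), Mul(-1, 123107)) = Add(918, -123107) = -122189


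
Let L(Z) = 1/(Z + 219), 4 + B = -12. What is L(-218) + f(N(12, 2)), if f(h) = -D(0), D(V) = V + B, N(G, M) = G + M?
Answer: 17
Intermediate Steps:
B = -16 (B = -4 - 12 = -16)
L(Z) = 1/(219 + Z)
D(V) = -16 + V (D(V) = V - 16 = -16 + V)
f(h) = 16 (f(h) = -(-16 + 0) = -1*(-16) = 16)
L(-218) + f(N(12, 2)) = 1/(219 - 218) + 16 = 1/1 + 16 = 1 + 16 = 17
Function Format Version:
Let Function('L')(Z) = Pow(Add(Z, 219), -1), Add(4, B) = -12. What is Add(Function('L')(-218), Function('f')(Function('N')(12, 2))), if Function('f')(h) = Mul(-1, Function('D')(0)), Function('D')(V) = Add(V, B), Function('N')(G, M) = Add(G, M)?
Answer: 17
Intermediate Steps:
B = -16 (B = Add(-4, -12) = -16)
Function('L')(Z) = Pow(Add(219, Z), -1)
Function('D')(V) = Add(-16, V) (Function('D')(V) = Add(V, -16) = Add(-16, V))
Function('f')(h) = 16 (Function('f')(h) = Mul(-1, Add(-16, 0)) = Mul(-1, -16) = 16)
Add(Function('L')(-218), Function('f')(Function('N')(12, 2))) = Add(Pow(Add(219, -218), -1), 16) = Add(Pow(1, -1), 16) = Add(1, 16) = 17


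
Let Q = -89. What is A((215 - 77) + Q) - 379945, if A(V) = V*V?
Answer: -377544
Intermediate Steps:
A(V) = V²
A((215 - 77) + Q) - 379945 = ((215 - 77) - 89)² - 379945 = (138 - 89)² - 379945 = 49² - 379945 = 2401 - 379945 = -377544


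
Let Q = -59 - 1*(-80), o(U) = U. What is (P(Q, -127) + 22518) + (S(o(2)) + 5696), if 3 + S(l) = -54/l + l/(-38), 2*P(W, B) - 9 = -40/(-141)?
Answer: 151034461/5358 ≈ 28189.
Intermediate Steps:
Q = 21 (Q = -59 + 80 = 21)
P(W, B) = 1309/282 (P(W, B) = 9/2 + (-40/(-141))/2 = 9/2 + (-40*(-1/141))/2 = 9/2 + (½)*(40/141) = 9/2 + 20/141 = 1309/282)
S(l) = -3 - 54/l - l/38 (S(l) = -3 + (-54/l + l/(-38)) = -3 + (-54/l + l*(-1/38)) = -3 + (-54/l - l/38) = -3 - 54/l - l/38)
(P(Q, -127) + 22518) + (S(o(2)) + 5696) = (1309/282 + 22518) + ((-3 - 54/2 - 1/38*2) + 5696) = 6351385/282 + ((-3 - 54*½ - 1/19) + 5696) = 6351385/282 + ((-3 - 27 - 1/19) + 5696) = 6351385/282 + (-571/19 + 5696) = 6351385/282 + 107653/19 = 151034461/5358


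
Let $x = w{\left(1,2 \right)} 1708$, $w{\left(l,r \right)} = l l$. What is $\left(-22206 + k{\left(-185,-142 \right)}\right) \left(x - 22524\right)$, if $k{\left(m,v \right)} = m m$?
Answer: $-250187504$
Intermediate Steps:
$k{\left(m,v \right)} = m^{2}$
$w{\left(l,r \right)} = l^{2}$
$x = 1708$ ($x = 1^{2} \cdot 1708 = 1 \cdot 1708 = 1708$)
$\left(-22206 + k{\left(-185,-142 \right)}\right) \left(x - 22524\right) = \left(-22206 + \left(-185\right)^{2}\right) \left(1708 - 22524\right) = \left(-22206 + 34225\right) \left(-20816\right) = 12019 \left(-20816\right) = -250187504$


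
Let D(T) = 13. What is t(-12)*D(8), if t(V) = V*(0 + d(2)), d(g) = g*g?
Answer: -624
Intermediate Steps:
d(g) = g**2
t(V) = 4*V (t(V) = V*(0 + 2**2) = V*(0 + 4) = V*4 = 4*V)
t(-12)*D(8) = (4*(-12))*13 = -48*13 = -624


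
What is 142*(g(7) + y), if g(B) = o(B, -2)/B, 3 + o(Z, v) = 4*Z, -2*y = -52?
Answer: 29394/7 ≈ 4199.1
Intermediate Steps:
y = 26 (y = -½*(-52) = 26)
o(Z, v) = -3 + 4*Z
g(B) = (-3 + 4*B)/B
142*(g(7) + y) = 142*((4 - 3/7) + 26) = 142*(25/7 + 26) = 142*(207/7) = 29394/7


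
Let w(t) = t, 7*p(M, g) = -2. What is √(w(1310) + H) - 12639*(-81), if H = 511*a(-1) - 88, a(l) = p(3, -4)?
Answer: 1023759 + 2*√269 ≈ 1.0238e+6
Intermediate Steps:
p(M, g) = -2/7 (p(M, g) = (⅐)*(-2) = -2/7)
a(l) = -2/7
H = -234 (H = 511*(-2/7) - 88 = -146 - 88 = -234)
√(w(1310) + H) - 12639*(-81) = √(1310 - 234) - 12639*(-81) = √1076 + 1023759 = 2*√269 + 1023759 = 1023759 + 2*√269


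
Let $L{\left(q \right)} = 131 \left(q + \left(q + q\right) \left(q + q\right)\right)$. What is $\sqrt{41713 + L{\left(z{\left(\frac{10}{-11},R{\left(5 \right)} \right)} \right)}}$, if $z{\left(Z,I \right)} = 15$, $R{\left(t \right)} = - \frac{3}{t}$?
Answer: $\sqrt{161578} \approx 401.97$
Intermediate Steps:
$L{\left(q \right)} = 131 q + 524 q^{2}$ ($L{\left(q \right)} = 131 \left(q + 2 q 2 q\right) = 131 \left(q + 4 q^{2}\right) = 131 q + 524 q^{2}$)
$\sqrt{41713 + L{\left(z{\left(\frac{10}{-11},R{\left(5 \right)} \right)} \right)}} = \sqrt{41713 + 131 \cdot 15 \left(1 + 4 \cdot 15\right)} = \sqrt{41713 + 131 \cdot 15 \left(1 + 60\right)} = \sqrt{41713 + 131 \cdot 15 \cdot 61} = \sqrt{41713 + 119865} = \sqrt{161578}$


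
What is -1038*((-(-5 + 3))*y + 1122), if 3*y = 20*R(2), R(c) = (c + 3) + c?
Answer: -1261516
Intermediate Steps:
R(c) = 3 + 2*c (R(c) = (3 + c) + c = 3 + 2*c)
y = 140/3 (y = (20*(3 + 2*2))/3 = (20*(3 + 4))/3 = (20*7)/3 = (⅓)*140 = 140/3 ≈ 46.667)
-1038*((-(-5 + 3))*y + 1122) = -1038*(-(-5 + 3)*(140/3) + 1122) = -1038*(-1*(-2)*(140/3) + 1122) = -1038*(2*(140/3) + 1122) = -1038*(280/3 + 1122) = -1038*3646/3 = -1261516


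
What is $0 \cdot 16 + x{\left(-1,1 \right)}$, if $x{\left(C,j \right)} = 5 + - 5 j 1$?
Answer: $0$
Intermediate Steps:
$x{\left(C,j \right)} = 5 - 5 j$
$0 \cdot 16 + x{\left(-1,1 \right)} = 0 \cdot 16 + \left(5 - 5\right) = 0 + \left(5 - 5\right) = 0 + 0 = 0$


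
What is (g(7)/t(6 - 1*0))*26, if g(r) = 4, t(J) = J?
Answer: 52/3 ≈ 17.333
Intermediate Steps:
(g(7)/t(6 - 1*0))*26 = (4/(6 - 1*0))*26 = (4/(6 + 0))*26 = (4/6)*26 = (4*(1/6))*26 = (2/3)*26 = 52/3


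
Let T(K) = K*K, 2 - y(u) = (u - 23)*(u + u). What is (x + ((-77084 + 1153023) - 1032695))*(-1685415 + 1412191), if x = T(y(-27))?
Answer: -2000668532352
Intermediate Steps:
y(u) = 2 - 2*u*(-23 + u) (y(u) = 2 - (u - 23)*(u + u) = 2 - (-23 + u)*2*u = 2 - 2*u*(-23 + u))
T(K) = K**2
x = 7279204 (x = (2 - 2*(-27)**2 + 46*(-27))**2 = (2 - 2*729 - 1242)**2 = (2 - 1458 - 1242)**2 = (-2698)**2 = 7279204)
(x + ((-77084 + 1153023) - 1032695))*(-1685415 + 1412191) = (7279204 + ((-77084 + 1153023) - 1032695))*(-1685415 + 1412191) = (7279204 + (1075939 - 1032695))*(-273224) = (7279204 + 43244)*(-273224) = 7322448*(-273224) = -2000668532352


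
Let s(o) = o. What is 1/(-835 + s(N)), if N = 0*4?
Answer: -1/835 ≈ -0.0011976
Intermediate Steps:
N = 0
1/(-835 + s(N)) = 1/(-835 + 0) = 1/(-835) = -1/835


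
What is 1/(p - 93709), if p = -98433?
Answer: -1/192142 ≈ -5.2045e-6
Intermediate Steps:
1/(p - 93709) = 1/(-98433 - 93709) = 1/(-192142) = -1/192142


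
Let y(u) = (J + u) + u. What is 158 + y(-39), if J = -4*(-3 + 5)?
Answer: 72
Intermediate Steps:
J = -8 (J = -4*2 = -8)
y(u) = -8 + 2*u (y(u) = (-8 + u) + u = -8 + 2*u)
158 + y(-39) = 158 + (-8 + 2*(-39)) = 158 + (-8 - 78) = 158 - 86 = 72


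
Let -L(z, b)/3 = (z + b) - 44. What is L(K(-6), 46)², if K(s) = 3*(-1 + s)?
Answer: 3249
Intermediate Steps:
K(s) = -3 + 3*s
L(z, b) = 132 - 3*b - 3*z (L(z, b) = -3*((z + b) - 44) = -3*((b + z) - 44) = -3*(-44 + b + z) = 132 - 3*b - 3*z)
L(K(-6), 46)² = (132 - 3*46 - 3*(-3 + 3*(-6)))² = (132 - 138 - 3*(-3 - 18))² = (132 - 138 - 3*(-21))² = (132 - 138 + 63)² = 57² = 3249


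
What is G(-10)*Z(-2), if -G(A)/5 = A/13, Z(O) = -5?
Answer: -250/13 ≈ -19.231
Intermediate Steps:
G(A) = -5*A/13
G(-10)*Z(-2) = -5/13*(-10)*(-5) = (50/13)*(-5) = -250/13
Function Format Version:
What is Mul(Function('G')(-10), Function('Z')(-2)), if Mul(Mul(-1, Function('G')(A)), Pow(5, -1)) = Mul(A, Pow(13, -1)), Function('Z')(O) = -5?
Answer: Rational(-250, 13) ≈ -19.231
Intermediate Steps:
Function('G')(A) = Mul(Rational(-5, 13), A) (Function('G')(A) = Mul(-5, Mul(A, Pow(13, -1))) = Mul(-5, Mul(A, Rational(1, 13))) = Mul(-5, Mul(Rational(1, 13), A)) = Mul(Rational(-5, 13), A))
Mul(Function('G')(-10), Function('Z')(-2)) = Mul(Mul(Rational(-5, 13), -10), -5) = Mul(Rational(50, 13), -5) = Rational(-250, 13)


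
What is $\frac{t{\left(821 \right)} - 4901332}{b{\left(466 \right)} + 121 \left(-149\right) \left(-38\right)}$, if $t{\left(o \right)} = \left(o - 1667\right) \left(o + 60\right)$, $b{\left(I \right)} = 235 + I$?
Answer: $- \frac{5646658}{685803} \approx -8.2336$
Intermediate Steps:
$t{\left(o \right)} = \left(-1667 + o\right) \left(60 + o\right)$
$\frac{t{\left(821 \right)} - 4901332}{b{\left(466 \right)} + 121 \left(-149\right) \left(-38\right)} = \frac{\left(-100020 + 821^{2} - 1319347\right) - 4901332}{\left(235 + 466\right) + 121 \left(-149\right) \left(-38\right)} = \frac{\left(-100020 + 674041 - 1319347\right) - 4901332}{701 - -685102} = \frac{-745326 - 4901332}{701 + 685102} = - \frac{5646658}{685803}$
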